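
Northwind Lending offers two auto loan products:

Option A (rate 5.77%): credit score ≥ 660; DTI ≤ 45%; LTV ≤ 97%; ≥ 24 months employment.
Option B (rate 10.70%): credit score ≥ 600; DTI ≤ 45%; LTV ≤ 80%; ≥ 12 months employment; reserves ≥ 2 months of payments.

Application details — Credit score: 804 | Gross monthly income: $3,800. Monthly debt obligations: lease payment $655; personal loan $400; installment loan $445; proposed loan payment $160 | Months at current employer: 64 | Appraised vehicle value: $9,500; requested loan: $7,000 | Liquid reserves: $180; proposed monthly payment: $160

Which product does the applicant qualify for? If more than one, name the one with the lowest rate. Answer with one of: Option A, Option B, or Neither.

Option A

Total debts = (655 + 400 + 445 + 160) = 1,660; DTI = 1,660/3,800 = 43.7%.
LTV = 7,000/9,500 = 73.7%.
Reserves = 180/160 = 1.1 months.
Option A: score 804 ≥ 660; DTI 43.7% ≤ 45%; LTV 73.7% ≤ 97%; employment 64 ≥ 24 mo → qualifies.
Option B: score 804 ≥ 600; DTI 43.7% ≤ 45%; LTV 73.7% ≤ 80%; employment 64 ≥ 12 mo; reserves 1.1 < 2 mo → does not qualify.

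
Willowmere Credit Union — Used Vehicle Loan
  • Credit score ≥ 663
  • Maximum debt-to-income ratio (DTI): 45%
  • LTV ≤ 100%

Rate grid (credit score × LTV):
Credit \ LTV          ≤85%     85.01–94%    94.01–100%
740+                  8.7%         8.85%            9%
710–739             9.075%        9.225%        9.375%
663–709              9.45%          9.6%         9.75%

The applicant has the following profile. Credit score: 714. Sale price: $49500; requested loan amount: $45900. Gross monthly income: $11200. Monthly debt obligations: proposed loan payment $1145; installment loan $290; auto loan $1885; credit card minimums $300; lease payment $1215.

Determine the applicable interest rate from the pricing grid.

9.225%

Credit score 714 ≥ 663; Total monthly debts = (1,145 + 290 + 1,885 + 300 + 1,215) = 4,835. Debt-to-income = 4,835/11,200 = 43.2% — meets 45% limit
Loan-to-value = 45,900/49,500 = 92.7% — pass (100% max)
Score 714 is in the 710–739 band; LTV 92.7% is in the 85.01–94% band → 9.225%.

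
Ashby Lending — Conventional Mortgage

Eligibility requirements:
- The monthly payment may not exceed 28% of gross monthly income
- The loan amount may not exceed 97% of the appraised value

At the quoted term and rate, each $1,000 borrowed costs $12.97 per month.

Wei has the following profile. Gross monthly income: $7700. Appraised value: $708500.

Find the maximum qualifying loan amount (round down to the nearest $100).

$166,200

Payment cap: 28% × $7,700 = $2,156/month.
At $12.97 per $1,000, that supports 2,156/12.97 × 1,000 ≈ $166,229 → $166,200.
LTV cap: 97% × $708,500 = $687,245 → $687,200.
Binding constraint: payment-to-income.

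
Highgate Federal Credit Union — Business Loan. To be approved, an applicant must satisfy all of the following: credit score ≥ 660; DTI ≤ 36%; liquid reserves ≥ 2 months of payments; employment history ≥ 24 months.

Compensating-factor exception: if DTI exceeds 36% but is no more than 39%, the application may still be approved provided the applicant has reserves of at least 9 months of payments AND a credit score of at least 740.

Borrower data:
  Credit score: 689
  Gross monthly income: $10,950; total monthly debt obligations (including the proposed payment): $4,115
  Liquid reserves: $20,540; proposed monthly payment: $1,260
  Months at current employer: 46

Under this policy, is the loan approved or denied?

Credit score 689 ≥ 660 (meets base)
DTI = 4,115/10,950 = 37.6% > 36% — standard DTI limit exceeded.
Reserves: 20,540 ÷ 1,260 = 16.3 months (meets 2-month minimum)
Employment 46 ≥ 24 months
DTI 37.6% is within the 36%–39% exception band; checking compensating factors.
Reserves 16.3 ≥ 9 months; credit score 689 < 740.
Override conditions not both satisfied; exception does not apply.

Denied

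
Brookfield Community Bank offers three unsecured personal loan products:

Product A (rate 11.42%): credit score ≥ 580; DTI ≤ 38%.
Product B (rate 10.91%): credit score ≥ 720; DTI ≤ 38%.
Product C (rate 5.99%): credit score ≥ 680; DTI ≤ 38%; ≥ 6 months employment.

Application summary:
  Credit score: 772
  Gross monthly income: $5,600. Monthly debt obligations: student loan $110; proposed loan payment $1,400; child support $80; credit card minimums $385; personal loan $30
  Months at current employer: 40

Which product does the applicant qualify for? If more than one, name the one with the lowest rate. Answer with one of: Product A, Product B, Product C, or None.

Total debts = (110 + 1,400 + 80 + 385 + 30) = 2,005; DTI = 2,005/5,600 = 35.8%.
Product A: score 772 ≥ 580; DTI 35.8% ≤ 38% → qualifies.
Product B: score 772 ≥ 720; DTI 35.8% ≤ 38% → qualifies.
Product C: score 772 ≥ 680; DTI 35.8% ≤ 38%; employment 40 ≥ 6 mo → qualifies.
Qualifying: Product A, Product B, Product C. Lowest rate is 5.99% → Product C.

Product C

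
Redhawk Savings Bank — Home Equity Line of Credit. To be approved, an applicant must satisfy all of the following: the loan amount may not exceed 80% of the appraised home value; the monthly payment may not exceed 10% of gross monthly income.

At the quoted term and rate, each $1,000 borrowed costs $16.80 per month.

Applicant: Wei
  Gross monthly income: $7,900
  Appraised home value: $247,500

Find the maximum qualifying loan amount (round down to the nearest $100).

Payment cap: 10% × $7,900 = $790/month.
At $16.80 per $1,000, that supports 790/16.80 × 1,000 ≈ $47,023 → $47,000.
LTV cap: 80% × $247,500 = $198,000 → $198,000.
Binding constraint: payment-to-income.

$47,000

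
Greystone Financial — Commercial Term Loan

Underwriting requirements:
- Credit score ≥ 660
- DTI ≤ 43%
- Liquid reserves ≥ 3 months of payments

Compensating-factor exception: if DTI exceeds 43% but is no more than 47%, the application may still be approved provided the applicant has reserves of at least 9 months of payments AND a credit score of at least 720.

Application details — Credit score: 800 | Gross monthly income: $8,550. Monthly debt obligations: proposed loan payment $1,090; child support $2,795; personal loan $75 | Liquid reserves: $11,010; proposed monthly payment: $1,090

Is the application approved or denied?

Approved

Credit score 800 ≥ 660 (meets base)
Total debts = (1,090 + 2,795 + 75) = 3,960. DTI: 3,960 ÷ 8,550 = 46.3%, over the 43% base limit.
Reserves = 11,010/1,090 = 10.1 months ≥ 3
46.3% falls in the override range (43%–47%), so the compensating-factor test applies.
Reserves 10.1 ≥ 9 months; credit score 800 ≥ 720.
Both override conditions satisfied; DTI exception granted.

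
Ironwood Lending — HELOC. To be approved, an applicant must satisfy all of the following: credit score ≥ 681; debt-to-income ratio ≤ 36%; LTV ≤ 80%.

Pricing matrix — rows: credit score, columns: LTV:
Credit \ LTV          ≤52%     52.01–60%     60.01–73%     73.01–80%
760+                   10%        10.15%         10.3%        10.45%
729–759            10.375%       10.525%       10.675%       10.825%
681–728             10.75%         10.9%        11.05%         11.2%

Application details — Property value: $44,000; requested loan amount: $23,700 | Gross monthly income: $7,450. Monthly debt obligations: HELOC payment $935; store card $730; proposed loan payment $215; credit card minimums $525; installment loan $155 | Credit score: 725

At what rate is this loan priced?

Credit score 725 ≥ 681; Total monthly debts = (935 + 730 + 215 + 525 + 155) = 2,560. Debt-to-income = 2,560/7,450 = 34.4% — meets 36% limit
LTV: 23,700 ÷ 44,000 = 53.9%, within 80% cap
Score 725 is in the 681–728 band; LTV 53.9% is in the 52.01–60% band → 10.9%.

10.9%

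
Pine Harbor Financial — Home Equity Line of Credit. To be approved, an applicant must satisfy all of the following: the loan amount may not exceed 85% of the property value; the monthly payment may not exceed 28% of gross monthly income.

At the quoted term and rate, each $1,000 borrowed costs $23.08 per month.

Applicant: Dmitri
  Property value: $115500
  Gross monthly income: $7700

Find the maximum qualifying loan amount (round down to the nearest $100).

Payment cap: 28% × $7,700 = $2,156/month.
At $23.08 per $1,000, that supports 2,156/23.08 × 1,000 ≈ $93,414 → $93,400.
LTV cap: 85% × $115,500 = $98,175 → $98,100.
Binding constraint: payment-to-income.

$93,400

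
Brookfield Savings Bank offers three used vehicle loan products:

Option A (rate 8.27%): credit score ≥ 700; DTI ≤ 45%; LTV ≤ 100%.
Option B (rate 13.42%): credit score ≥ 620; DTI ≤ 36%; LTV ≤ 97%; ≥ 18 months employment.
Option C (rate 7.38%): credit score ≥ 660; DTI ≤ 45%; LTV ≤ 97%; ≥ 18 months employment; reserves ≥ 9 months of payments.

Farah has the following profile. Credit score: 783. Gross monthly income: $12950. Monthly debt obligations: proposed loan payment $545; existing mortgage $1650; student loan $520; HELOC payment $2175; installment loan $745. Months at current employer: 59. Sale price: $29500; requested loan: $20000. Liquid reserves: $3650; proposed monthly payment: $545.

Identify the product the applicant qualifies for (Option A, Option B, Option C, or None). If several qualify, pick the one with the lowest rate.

Total debts = (545 + 1,650 + 520 + 2,175 + 745) = 5,635; DTI = 5,635/12,950 = 43.5%.
LTV = 20,000/29,500 = 67.8%.
Reserves = 3,650/545 = 6.7 months.
Option A: score 783 ≥ 700; DTI 43.5% ≤ 45%; LTV 67.8% ≤ 100% → qualifies.
Option B: score 783 ≥ 620; DTI 43.5% > 36%; LTV 67.8% ≤ 97%; employment 59 ≥ 18 mo → does not qualify.
Option C: score 783 ≥ 660; DTI 43.5% ≤ 45%; LTV 67.8% ≤ 97%; employment 59 ≥ 18 mo; reserves 6.7 < 9 mo → does not qualify.

Option A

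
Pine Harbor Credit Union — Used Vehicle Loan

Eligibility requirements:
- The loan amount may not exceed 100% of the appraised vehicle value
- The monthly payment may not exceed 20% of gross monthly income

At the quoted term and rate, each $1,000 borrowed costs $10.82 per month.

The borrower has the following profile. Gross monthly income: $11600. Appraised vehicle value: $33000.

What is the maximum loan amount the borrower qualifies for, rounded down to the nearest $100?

Payment cap: 20% × $11,600 = $2,320/month.
At $10.82 per $1,000, that supports 2,320/10.82 × 1,000 ≈ $214,417 → $214,400.
LTV cap: 100% × $33,000 = $33,000 → $33,000.
Binding constraint: loan-to-value.

$33,000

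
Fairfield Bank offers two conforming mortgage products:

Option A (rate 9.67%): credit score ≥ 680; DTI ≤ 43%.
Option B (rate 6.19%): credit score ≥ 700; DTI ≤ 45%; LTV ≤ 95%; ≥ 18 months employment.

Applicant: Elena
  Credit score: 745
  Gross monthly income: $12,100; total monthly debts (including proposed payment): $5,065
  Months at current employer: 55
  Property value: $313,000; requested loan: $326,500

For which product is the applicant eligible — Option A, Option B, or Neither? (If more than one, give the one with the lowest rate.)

Option A

DTI = 5,065/12,100 = 41.9%.
LTV = 326,500/313,000 = 104.3%.
Option A: score 745 ≥ 680; DTI 41.9% ≤ 43% → qualifies.
Option B: score 745 ≥ 700; DTI 41.9% ≤ 45%; LTV 104.3% > 95%; employment 55 ≥ 18 mo → does not qualify.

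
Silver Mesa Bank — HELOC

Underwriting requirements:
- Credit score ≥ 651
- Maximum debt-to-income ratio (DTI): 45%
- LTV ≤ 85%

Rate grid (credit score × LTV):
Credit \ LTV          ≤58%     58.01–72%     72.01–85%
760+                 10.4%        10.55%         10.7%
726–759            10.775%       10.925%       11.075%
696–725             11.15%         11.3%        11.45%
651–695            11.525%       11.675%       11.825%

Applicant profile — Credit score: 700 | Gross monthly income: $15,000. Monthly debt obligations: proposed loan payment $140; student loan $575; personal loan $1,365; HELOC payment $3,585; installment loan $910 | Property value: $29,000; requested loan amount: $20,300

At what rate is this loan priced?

11.3%

Credit score 700 ≥ 651; Total monthly debts = (140 + 575 + 1,365 + 3,585 + 910) = 6,575. DTI: 6,575 ÷ 15,000 = 43.8%, within the 45% cap
LTV = 20,300/29,000 = 70% ≤ 85%
Row: 700 falls in 696–725. Column: 70% falls in 58.01–72%. Rate = 11.3%.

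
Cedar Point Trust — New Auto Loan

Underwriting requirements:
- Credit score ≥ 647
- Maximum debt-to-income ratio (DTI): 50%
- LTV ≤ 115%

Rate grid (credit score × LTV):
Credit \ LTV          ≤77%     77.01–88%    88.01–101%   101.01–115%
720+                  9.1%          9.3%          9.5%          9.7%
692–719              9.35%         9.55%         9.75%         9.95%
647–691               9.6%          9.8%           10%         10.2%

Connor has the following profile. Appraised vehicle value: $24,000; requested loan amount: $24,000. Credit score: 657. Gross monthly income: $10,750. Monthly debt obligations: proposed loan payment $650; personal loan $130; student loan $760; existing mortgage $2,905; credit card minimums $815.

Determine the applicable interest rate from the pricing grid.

10%

Credit score 657 ≥ 647; Total monthly debts = (650 + 130 + 760 + 2,905 + 815) = 5,260. DTI: 5,260 ÷ 10,750 = 48.9%, within the 50% cap
LTV = 24,000/24,000 = 100% ≤ 115%
Score 657 is in the 647–691 band; LTV 100% is in the 88.01–101% band → 10%.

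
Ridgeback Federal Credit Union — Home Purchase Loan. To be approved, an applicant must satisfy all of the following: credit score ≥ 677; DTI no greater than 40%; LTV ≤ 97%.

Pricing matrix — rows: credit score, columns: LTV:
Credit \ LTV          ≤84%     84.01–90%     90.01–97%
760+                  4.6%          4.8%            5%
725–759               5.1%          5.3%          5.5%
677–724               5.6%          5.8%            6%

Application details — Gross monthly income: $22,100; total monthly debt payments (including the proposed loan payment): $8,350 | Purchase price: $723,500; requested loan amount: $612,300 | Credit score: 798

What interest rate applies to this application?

Credit score 798 ≥ 677; DTI: 8,350 ÷ 22,100 = 37.8%, within the 40% cap
LTV: 612,300 ÷ 723,500 = 84.6%, within 97% cap
Row: 798 falls in 760+. Column: 84.6% falls in 84.01–90%. Rate = 4.8%.

4.8%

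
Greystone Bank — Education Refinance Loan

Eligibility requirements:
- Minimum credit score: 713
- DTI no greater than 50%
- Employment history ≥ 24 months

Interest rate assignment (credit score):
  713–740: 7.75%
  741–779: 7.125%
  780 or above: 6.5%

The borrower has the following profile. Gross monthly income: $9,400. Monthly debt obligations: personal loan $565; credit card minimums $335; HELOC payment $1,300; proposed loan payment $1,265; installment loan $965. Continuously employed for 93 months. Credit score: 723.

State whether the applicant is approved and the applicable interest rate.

Approved at 7.75%

Credit score 723 ≥ 713 (meets minimum)
Total monthly debts = (565 + 335 + 1,300 + 1,265 + 965) = 4,430. Debt-to-income = 4,430/9,400 = 47.1% — meets 50% limit
Employment 93 ≥ 24 months
All requirements met. Score 723 falls in the 713–740 tier → 7.75%.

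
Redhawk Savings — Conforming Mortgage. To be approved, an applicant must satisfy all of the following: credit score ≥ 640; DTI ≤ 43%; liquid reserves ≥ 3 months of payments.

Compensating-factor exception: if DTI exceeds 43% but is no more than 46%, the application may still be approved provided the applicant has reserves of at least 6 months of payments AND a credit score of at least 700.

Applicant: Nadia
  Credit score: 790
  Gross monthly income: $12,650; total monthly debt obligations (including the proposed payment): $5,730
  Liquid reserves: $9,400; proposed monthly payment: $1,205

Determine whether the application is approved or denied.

Credit score 790 ≥ 640 (meets base)
DTI = 5,730/12,650 = 45.3% > 43% — standard DTI limit exceeded.
Reserves = 9,400/1,205 = 7.8 months ≥ 3
45.3% falls in the override range (43%–46%), so the compensating-factor test applies.
Reserves 7.8 ≥ 6 months; credit score 790 ≥ 700.
Both override conditions satisfied; DTI exception granted.

Approved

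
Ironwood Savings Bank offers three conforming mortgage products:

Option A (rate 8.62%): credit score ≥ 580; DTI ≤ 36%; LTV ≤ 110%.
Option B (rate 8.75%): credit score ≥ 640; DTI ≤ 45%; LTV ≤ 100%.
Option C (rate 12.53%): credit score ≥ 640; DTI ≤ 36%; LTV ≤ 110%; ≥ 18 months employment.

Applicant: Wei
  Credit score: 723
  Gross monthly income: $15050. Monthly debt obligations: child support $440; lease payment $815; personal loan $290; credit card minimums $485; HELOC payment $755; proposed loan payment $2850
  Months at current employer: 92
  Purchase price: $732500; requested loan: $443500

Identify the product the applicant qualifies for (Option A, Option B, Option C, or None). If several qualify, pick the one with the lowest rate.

Total debts = (440 + 815 + 290 + 485 + 755 + 2,850) = 5,635; DTI = 5,635/15,050 = 37.4%.
LTV = 443,500/732,500 = 60.5%.
Option A: score 723 ≥ 580; DTI 37.4% > 36%; LTV 60.5% ≤ 110% → does not qualify.
Option B: score 723 ≥ 640; DTI 37.4% ≤ 45%; LTV 60.5% ≤ 100% → qualifies.
Option C: score 723 ≥ 640; DTI 37.4% > 36%; LTV 60.5% ≤ 110%; employment 92 ≥ 18 mo → does not qualify.

Option B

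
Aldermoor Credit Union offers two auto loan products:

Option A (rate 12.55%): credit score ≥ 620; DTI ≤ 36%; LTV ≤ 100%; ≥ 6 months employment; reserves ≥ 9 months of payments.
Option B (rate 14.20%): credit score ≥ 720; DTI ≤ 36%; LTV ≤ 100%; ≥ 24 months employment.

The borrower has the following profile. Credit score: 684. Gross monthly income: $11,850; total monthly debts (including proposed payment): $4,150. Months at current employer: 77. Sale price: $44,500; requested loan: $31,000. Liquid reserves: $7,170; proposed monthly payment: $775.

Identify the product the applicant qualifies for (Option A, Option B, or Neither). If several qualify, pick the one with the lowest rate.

DTI = 4,150/11,850 = 35%.
LTV = 31,000/44,500 = 69.7%.
Reserves = 7,170/775 = 9.3 months.
Option A: score 684 ≥ 620; DTI 35% ≤ 36%; LTV 69.7% ≤ 100%; employment 77 ≥ 6 mo; reserves 9.3 ≥ 9 mo → qualifies.
Option B: score 684 < 720; DTI 35% ≤ 36%; LTV 69.7% ≤ 100%; employment 77 ≥ 24 mo → does not qualify.

Option A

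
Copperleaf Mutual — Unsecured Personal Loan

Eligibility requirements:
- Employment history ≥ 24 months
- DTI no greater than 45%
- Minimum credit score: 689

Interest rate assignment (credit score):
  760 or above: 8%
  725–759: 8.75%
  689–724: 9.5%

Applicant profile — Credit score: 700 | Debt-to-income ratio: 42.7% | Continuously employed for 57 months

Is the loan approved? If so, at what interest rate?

Credit score 700 ≥ 689 (meets minimum)
Debt-to-income 42.7% vs 45% cap — pass
Employment 57 ≥ 24 months
All requirements met. Score 700 falls in the 689–724 tier → 9.5%.

Approved at 9.5%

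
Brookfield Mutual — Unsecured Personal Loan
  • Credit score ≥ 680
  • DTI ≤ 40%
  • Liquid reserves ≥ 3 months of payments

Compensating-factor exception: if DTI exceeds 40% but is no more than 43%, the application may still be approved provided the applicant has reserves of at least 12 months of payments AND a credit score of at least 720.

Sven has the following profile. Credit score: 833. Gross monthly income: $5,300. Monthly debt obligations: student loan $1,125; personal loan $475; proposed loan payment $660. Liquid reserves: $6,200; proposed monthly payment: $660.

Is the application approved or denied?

Credit score 833 ≥ 680 (meets base)
Total debts = (1,125 + 475 + 660) = 2,260. DTI: 2,260 ÷ 5,300 = 42.6%, over the 40% base limit.
Reserves: 6,200 ÷ 660 = 9.4 months (meets 3-month minimum)
42.6% falls in the override range (40%–43%), so the compensating-factor test applies.
Reserves 9.4 < 12 months; credit score 833 ≥ 720.
Override conditions not both satisfied; exception does not apply.

Denied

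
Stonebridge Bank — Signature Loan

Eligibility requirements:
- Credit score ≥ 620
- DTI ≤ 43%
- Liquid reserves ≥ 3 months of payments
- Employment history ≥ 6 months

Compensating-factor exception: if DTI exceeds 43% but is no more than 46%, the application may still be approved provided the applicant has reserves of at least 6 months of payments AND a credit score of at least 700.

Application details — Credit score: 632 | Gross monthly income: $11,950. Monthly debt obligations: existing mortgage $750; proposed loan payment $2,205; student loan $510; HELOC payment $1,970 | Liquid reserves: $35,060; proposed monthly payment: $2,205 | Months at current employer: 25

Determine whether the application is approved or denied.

Credit score 632 ≥ 620 (meets base)
Total debts = (750 + 2,205 + 510 + 1,970) = 5,435. DTI: 5,435 ÷ 11,950 = 45.5%, over the 43% base limit.
Reserves: 35,060 ÷ 2,205 = 15.9 months (meets 3-month minimum)
Employment 25 ≥ 6 months
DTI 45.5% is within the 43%–46% exception band; checking compensating factors.
Override check — reserves: 15.9 mo (ok); score: 632 (below 700).
Override conditions not both satisfied; exception does not apply.

Denied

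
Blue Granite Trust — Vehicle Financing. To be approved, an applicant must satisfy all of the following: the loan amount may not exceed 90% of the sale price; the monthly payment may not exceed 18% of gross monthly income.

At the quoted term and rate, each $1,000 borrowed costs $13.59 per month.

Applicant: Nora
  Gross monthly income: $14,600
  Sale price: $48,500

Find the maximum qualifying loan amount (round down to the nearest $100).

$43,600

Payment cap: 18% × $14,600 = $2,628/month.
At $13.59 per $1,000, that supports 2,628/13.59 × 1,000 ≈ $193,377 → $193,300.
LTV cap: 90% × $48,500 = $43,650 → $43,600.
Binding constraint: loan-to-value.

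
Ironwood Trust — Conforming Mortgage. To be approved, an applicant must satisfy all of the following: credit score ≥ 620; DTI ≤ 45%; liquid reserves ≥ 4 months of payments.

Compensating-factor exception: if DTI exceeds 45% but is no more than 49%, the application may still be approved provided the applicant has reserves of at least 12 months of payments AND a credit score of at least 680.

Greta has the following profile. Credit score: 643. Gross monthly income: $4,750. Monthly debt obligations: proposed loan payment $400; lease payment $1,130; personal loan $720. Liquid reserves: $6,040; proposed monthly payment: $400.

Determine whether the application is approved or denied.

Denied

Credit score 643 ≥ 620 (meets base)
Total debts = (400 + 1,130 + 720) = 2,250. DTI: 2,250 ÷ 4,750 = 47.4%, over the 45% base limit.
Reserves: 6,040 ÷ 400 = 15.1 months (meets 4-month minimum)
47.4% falls in the override range (45%–49%), so the compensating-factor test applies.
Reserves 15.1 ≥ 12 months; credit score 643 < 680.
Compensating-factor requirement not fully met.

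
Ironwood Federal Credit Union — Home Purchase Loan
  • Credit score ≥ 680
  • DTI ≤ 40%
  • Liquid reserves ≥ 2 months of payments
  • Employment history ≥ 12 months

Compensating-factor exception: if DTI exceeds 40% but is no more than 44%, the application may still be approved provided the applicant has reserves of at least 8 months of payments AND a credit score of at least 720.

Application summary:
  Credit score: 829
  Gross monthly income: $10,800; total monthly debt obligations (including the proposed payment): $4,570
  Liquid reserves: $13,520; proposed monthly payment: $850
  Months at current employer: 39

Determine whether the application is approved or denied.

Credit score 829 ≥ 680 (meets base)
DTI = 4,570/10,800 = 42.3% > 40% — standard DTI limit exceeded.
Reserves: 13,520 ÷ 850 = 15.9 months (meets 2-month minimum)
Employment 39 ≥ 12 months
DTI 42.3% is within the 40%–44% exception band; checking compensating factors.
Override check — reserves: 15.9 mo (ok); score: 829 (ok).
Both override conditions satisfied; DTI exception granted.

Approved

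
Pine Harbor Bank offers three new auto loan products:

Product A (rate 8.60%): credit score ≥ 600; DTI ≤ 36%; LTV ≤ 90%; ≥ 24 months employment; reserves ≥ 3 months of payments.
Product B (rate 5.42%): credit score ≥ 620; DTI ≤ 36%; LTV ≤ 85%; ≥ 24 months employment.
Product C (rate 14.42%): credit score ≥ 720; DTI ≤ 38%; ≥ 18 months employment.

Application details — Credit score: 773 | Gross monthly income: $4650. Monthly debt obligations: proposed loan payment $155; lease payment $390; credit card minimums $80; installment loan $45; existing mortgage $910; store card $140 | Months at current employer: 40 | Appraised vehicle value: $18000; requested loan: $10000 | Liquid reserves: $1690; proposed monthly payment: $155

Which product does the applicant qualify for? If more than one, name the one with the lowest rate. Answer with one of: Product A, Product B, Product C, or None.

Total debts = (155 + 390 + 80 + 45 + 910 + 140) = 1,720; DTI = 1,720/4,650 = 37%.
LTV = 10,000/18,000 = 55.6%.
Reserves = 1,690/155 = 10.9 months.
Product A: score 773 ≥ 600; DTI 37% > 36%; LTV 55.6% ≤ 90%; employment 40 ≥ 24 mo; reserves 10.9 ≥ 3 mo → does not qualify.
Product B: score 773 ≥ 620; DTI 37% > 36%; LTV 55.6% ≤ 85%; employment 40 ≥ 24 mo → does not qualify.
Product C: score 773 ≥ 720; DTI 37% ≤ 38%; employment 40 ≥ 18 mo → qualifies.

Product C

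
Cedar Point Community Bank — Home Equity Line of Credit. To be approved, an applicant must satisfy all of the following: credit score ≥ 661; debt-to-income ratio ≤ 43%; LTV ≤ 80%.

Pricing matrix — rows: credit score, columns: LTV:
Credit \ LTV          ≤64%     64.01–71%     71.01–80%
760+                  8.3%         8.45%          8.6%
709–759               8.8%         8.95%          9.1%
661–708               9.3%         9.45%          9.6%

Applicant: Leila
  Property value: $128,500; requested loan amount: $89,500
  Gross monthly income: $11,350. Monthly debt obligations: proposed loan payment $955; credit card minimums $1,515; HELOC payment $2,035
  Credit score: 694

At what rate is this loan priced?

9.45%

Credit score 694 ≥ 661; Total monthly debts = (955 + 1,515 + 2,035) = 4,505. DTI = 4,505/11,350 = 39.7% ≤ 43%
LTV: 89,500 ÷ 128,500 = 69.6%, within 80% cap
Credit 694 → row 661–708; LTV 69.6% → column 64.01–71%. Grid cell → 9.45%.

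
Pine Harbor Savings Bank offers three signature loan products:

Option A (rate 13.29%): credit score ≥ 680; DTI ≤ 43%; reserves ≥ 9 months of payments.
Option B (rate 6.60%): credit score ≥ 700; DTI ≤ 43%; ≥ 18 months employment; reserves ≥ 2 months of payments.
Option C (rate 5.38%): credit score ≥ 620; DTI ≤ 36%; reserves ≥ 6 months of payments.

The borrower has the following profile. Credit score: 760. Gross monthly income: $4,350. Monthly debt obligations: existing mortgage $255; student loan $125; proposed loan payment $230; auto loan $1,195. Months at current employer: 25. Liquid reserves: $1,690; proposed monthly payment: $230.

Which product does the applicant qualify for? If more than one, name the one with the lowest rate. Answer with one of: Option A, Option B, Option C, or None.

Option B

Total debts = (255 + 125 + 230 + 1,195) = 1,805; DTI = 1,805/4,350 = 41.5%.
Reserves = 1,690/230 = 7.3 months.
Option A: score 760 ≥ 680; DTI 41.5% ≤ 43%; reserves 7.3 < 9 mo → does not qualify.
Option B: score 760 ≥ 700; DTI 41.5% ≤ 43%; employment 25 ≥ 18 mo; reserves 7.3 ≥ 2 mo → qualifies.
Option C: score 760 ≥ 620; DTI 41.5% > 36%; reserves 7.3 ≥ 6 mo → does not qualify.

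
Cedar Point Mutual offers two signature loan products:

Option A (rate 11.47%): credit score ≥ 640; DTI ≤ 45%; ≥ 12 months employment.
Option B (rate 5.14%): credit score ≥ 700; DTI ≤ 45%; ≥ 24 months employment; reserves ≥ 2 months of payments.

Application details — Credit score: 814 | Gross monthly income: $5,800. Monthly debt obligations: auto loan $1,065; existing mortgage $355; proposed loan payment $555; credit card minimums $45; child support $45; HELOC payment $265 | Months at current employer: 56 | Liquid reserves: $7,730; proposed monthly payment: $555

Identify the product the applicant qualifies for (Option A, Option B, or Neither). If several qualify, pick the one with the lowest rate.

Total debts = (1,065 + 355 + 555 + 45 + 45 + 265) = 2,330; DTI = 2,330/5,800 = 40.2%.
Reserves = 7,730/555 = 13.9 months.
Option A: score 814 ≥ 640; DTI 40.2% ≤ 45%; employment 56 ≥ 12 mo → qualifies.
Option B: score 814 ≥ 700; DTI 40.2% ≤ 45%; employment 56 ≥ 24 mo; reserves 13.9 ≥ 2 mo → qualifies.
Qualifying: Option A, Option B. Lowest rate is 5.14% → Option B.

Option B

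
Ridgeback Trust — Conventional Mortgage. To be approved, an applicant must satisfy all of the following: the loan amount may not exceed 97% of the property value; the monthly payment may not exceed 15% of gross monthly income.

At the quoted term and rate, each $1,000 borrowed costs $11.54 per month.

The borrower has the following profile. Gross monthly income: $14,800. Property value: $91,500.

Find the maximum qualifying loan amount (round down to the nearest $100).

Payment cap: 15% × $14,800 = $2,220/month.
At $11.54 per $1,000, that supports 2,220/11.54 × 1,000 ≈ $192,374 → $192,300.
LTV cap: 97% × $91,500 = $88,755 → $88,700.
Binding constraint: loan-to-value.

$88,700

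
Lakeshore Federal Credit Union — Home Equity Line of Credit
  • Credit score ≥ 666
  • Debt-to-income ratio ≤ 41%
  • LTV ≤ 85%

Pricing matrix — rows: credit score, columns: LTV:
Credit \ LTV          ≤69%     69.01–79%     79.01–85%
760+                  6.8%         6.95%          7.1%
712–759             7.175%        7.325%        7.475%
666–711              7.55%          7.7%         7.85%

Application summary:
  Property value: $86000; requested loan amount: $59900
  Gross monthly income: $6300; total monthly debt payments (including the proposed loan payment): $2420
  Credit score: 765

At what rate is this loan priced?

Credit score 765 ≥ 666; DTI: 2,420 ÷ 6,300 = 38.4%, within the 41% cap
LTV: 59,900 ÷ 86,000 = 69.7%, within 85% cap
Row: 765 falls in 760+. Column: 69.7% falls in 69.01–79%. Rate = 6.95%.

6.95%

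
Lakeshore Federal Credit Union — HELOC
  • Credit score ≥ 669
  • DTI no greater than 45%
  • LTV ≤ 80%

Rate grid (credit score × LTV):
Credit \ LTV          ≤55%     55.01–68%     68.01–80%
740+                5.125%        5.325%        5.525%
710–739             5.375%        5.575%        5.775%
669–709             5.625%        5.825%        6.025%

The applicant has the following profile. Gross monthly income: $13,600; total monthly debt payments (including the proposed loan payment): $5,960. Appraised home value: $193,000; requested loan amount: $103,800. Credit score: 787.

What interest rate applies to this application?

Credit score 787 ≥ 669; DTI: 5,960 ÷ 13,600 = 43.8%, within the 45% cap
Loan-to-value = 103,800/193,000 = 53.8% — pass (80% max)
Row: 787 falls in 740+. Column: 53.8% falls in ≤55%. Rate = 5.125%.

5.125%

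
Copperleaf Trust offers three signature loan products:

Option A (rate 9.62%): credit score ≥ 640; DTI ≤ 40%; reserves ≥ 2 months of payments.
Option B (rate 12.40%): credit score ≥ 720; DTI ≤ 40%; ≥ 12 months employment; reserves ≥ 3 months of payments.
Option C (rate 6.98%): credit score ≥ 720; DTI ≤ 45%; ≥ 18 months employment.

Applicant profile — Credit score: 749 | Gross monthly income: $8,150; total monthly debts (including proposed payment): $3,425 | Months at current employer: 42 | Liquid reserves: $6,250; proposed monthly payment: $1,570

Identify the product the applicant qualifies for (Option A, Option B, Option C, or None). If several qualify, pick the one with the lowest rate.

DTI = 3,425/8,150 = 42%.
Reserves = 6,250/1,570 = 4.0 months.
Option A: score 749 ≥ 640; DTI 42% > 40%; reserves 4.0 ≥ 2 mo → does not qualify.
Option B: score 749 ≥ 720; DTI 42% > 40%; employment 42 ≥ 12 mo; reserves 4.0 ≥ 3 mo → does not qualify.
Option C: score 749 ≥ 720; DTI 42% ≤ 45%; employment 42 ≥ 18 mo → qualifies.

Option C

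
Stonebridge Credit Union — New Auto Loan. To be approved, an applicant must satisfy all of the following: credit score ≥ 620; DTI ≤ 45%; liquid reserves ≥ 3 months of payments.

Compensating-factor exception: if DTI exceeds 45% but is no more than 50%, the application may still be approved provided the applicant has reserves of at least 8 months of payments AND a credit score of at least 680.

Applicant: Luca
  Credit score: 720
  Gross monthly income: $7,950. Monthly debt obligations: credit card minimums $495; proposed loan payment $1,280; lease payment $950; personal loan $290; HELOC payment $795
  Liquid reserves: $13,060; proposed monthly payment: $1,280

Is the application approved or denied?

Credit score 720 ≥ 620 (meets base)
Total debts = (495 + 1,280 + 950 + 290 + 795) = 3,810. DTI = 3,810/7,950 = 47.9% > 45% — standard DTI limit exceeded.
Reserves: 13,060 ÷ 1,280 = 10.2 months (meets 3-month minimum)
DTI 47.9% is within the 45%–50% exception band; checking compensating factors.
Override check — reserves: 10.2 mo (ok); score: 720 (ok).
Both override conditions satisfied; DTI exception granted.

Approved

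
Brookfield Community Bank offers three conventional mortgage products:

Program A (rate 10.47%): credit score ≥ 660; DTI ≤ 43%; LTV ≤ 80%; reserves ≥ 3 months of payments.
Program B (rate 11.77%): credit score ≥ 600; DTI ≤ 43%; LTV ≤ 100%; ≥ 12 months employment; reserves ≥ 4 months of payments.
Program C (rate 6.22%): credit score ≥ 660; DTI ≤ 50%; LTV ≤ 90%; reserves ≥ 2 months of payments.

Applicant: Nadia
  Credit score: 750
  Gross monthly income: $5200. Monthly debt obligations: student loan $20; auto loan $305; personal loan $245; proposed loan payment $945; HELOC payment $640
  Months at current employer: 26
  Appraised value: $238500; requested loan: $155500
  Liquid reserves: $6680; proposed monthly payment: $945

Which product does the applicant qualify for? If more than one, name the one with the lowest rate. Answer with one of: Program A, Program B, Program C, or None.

Total debts = (20 + 305 + 245 + 945 + 640) = 2,155; DTI = 2,155/5,200 = 41.4%.
LTV = 155,500/238,500 = 65.2%.
Reserves = 6,680/945 = 7.1 months.
Program A: score 750 ≥ 660; DTI 41.4% ≤ 43%; LTV 65.2% ≤ 80%; reserves 7.1 ≥ 3 mo → qualifies.
Program B: score 750 ≥ 600; DTI 41.4% ≤ 43%; LTV 65.2% ≤ 100%; employment 26 ≥ 12 mo; reserves 7.1 ≥ 4 mo → qualifies.
Program C: score 750 ≥ 660; DTI 41.4% ≤ 50%; LTV 65.2% ≤ 90%; reserves 7.1 ≥ 2 mo → qualifies.
Qualifying: Program A, Program B, Program C. Lowest rate is 6.22% → Program C.

Program C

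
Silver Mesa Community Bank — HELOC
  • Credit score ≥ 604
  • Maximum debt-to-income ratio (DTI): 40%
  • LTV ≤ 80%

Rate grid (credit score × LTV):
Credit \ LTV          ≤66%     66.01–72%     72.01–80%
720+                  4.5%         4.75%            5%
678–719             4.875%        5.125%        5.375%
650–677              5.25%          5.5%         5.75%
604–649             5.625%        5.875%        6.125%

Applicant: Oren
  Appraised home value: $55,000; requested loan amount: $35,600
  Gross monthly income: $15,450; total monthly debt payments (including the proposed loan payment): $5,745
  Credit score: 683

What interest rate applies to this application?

4.875%

Credit score 683 ≥ 604; DTI: 5,745 ÷ 15,450 = 37.2%, within the 40% cap
LTV: 35,600 ÷ 55,000 = 64.7%, within 80% cap
Score 683 is in the 678–719 band; LTV 64.7% is in the ≤66% band → 4.875%.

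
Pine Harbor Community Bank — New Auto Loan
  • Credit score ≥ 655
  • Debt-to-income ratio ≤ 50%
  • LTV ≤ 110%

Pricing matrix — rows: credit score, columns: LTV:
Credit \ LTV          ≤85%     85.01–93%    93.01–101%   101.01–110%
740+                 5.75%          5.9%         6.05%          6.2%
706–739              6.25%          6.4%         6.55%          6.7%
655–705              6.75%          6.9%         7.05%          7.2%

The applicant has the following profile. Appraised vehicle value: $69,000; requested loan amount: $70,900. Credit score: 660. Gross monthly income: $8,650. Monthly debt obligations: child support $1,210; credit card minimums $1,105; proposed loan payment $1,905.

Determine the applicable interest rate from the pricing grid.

7.2%

Credit score 660 ≥ 655; Total monthly debts = (1,210 + 1,105 + 1,905) = 4,220. DTI = 4,220/8,650 = 48.8% ≤ 50%
Loan-to-value = 70,900/69,000 = 102.8% — pass (110% max)
Score 660 is in the 655–705 band; LTV 102.8% is in the 101.01–110% band → 7.2%.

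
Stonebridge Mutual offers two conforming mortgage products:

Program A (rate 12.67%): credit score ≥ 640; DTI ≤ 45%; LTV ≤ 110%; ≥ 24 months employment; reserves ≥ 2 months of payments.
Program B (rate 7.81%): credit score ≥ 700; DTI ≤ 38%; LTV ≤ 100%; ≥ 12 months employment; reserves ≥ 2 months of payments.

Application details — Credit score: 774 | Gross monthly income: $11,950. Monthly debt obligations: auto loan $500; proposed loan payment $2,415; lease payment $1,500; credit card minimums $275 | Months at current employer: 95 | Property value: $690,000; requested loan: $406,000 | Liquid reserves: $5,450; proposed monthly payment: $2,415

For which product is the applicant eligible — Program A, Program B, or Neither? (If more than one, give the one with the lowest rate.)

Total debts = (500 + 2,415 + 1,500 + 275) = 4,690; DTI = 4,690/11,950 = 39.2%.
LTV = 406,000/690,000 = 58.8%.
Reserves = 5,450/2,415 = 2.3 months.
Program A: score 774 ≥ 640; DTI 39.2% ≤ 45%; LTV 58.8% ≤ 110%; employment 95 ≥ 24 mo; reserves 2.3 ≥ 2 mo → qualifies.
Program B: score 774 ≥ 700; DTI 39.2% > 38%; LTV 58.8% ≤ 100%; employment 95 ≥ 12 mo; reserves 2.3 ≥ 2 mo → does not qualify.

Program A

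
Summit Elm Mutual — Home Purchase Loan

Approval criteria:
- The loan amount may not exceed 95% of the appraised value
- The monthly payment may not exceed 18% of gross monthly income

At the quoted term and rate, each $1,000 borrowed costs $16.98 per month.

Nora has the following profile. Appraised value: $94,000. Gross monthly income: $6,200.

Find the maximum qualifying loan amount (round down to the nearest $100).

$65,700

Payment cap: 18% × $6,200 = $1,116/month.
At $16.98 per $1,000, that supports 1,116/16.98 × 1,000 ≈ $65,724 → $65,700.
LTV cap: 95% × $94,000 = $89,300 → $89,300.
Binding constraint: payment-to-income.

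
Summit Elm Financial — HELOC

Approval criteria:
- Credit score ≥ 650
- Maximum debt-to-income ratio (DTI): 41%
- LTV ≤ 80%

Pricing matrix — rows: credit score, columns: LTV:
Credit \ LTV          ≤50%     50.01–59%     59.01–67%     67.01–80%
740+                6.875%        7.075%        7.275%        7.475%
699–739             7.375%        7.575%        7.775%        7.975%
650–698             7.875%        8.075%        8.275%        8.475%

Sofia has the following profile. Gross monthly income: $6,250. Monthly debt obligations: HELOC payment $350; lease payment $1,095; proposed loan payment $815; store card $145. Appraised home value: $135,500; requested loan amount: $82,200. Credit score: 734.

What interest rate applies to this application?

Credit score 734 ≥ 650; Total monthly debts = (350 + 1,095 + 815 + 145) = 2,405. DTI = 2,405/6,250 = 38.5% ≤ 41%
Loan-to-value = 82,200/135,500 = 60.7% — pass (80% max)
Credit 734 → row 699–739; LTV 60.7% → column 59.01–67%. Grid cell → 7.775%.

7.775%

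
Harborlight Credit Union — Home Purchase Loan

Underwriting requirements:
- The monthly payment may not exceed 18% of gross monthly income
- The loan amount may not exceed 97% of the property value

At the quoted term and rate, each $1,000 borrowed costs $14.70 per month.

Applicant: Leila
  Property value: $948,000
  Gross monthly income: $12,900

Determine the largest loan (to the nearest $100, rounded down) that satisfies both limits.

$157,900

Payment cap: 18% × $12,900 = $2,322/month.
At $14.70 per $1,000, that supports 2,322/14.70 × 1,000 ≈ $157,959 → $157,900.
LTV cap: 97% × $948,000 = $919,560 → $919,500.
Binding constraint: payment-to-income.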